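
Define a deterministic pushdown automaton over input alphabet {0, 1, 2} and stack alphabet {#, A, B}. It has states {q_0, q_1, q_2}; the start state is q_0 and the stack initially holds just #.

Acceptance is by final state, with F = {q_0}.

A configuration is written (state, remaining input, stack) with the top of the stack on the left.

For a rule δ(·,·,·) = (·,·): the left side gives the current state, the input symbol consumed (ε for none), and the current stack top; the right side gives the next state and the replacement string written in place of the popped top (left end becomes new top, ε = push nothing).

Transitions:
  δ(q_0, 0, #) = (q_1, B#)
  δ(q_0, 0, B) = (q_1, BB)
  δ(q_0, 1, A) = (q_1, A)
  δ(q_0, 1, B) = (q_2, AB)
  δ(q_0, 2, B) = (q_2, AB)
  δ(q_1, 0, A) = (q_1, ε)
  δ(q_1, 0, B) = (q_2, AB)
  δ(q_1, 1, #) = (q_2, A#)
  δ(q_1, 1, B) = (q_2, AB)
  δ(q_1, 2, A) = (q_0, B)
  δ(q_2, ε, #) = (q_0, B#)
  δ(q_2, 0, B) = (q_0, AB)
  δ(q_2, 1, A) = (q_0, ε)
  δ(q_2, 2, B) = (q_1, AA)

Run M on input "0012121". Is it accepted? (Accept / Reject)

Accept

(q_0, 0012121, #) ⊢ (q_1, 012121, B#) ⊢ (q_2, 12121, AB#) ⊢ (q_0, 2121, B#) ⊢ (q_2, 121, AB#) ⊢ (q_0, 21, B#) ⊢ (q_2, 1, AB#) ⊢ (q_0, ε, B#)
All input consumed; state q_0 ∈ F.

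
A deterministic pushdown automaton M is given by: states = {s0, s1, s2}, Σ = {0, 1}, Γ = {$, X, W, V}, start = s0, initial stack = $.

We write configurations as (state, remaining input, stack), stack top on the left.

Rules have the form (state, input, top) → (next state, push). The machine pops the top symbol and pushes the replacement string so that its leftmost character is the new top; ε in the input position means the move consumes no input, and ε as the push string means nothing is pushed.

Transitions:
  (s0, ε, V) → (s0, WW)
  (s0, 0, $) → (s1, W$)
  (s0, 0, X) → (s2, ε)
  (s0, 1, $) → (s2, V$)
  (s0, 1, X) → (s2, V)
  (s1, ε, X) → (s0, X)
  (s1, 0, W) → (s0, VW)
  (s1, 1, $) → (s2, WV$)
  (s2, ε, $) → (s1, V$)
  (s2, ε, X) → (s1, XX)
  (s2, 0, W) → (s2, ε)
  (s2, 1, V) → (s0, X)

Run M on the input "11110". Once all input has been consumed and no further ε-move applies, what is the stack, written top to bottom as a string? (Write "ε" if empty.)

V$

(s0, 11110, $)
  read 1, top $: go to s2, push V$ → (s2, 1110, V$)
  read 1, top V: go to s0, push X → (s0, 110, X$)
  read 1, top X: go to s2, push V → (s2, 10, V$)
  read 1, top V: go to s0, push X → (s0, 0, X$)
  read 0, top X: go to s2, push ε → (s2, ε, $)
  ε-move, top $: go to s1, push V$ → (s1, ε, V$)
All input consumed in state s1 with stack V$.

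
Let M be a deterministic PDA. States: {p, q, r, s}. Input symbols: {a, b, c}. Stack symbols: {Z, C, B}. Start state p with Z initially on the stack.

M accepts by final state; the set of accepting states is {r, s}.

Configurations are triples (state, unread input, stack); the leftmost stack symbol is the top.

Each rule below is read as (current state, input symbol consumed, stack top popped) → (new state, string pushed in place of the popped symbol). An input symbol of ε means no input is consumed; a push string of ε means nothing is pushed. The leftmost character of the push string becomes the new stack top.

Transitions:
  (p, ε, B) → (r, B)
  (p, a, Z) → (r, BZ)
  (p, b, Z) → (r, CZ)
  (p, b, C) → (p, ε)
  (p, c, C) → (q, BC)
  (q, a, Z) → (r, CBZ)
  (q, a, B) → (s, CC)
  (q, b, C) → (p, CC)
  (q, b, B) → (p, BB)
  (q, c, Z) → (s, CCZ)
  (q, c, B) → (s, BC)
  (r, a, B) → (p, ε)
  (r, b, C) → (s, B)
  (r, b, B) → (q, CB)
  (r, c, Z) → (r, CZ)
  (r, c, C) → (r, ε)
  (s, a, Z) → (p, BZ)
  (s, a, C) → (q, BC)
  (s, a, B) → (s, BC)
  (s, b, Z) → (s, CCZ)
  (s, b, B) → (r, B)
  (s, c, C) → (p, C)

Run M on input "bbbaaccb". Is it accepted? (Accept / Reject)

Reject

(p, bbbaaccb, Z)
  read b, top Z: go to r, push CZ → (r, bbaaccb, CZ)
  read b, top C: go to s, push B → (s, baaccb, BZ)
  read b, top B: go to r, push B → (r, aaccb, BZ)
  read a, top B: go to p, push ε → (p, accb, Z)
  read a, top Z: go to r, push BZ → (r, ccb, BZ)
No transition applies at (r, ccb, BZ); input not fully consumed.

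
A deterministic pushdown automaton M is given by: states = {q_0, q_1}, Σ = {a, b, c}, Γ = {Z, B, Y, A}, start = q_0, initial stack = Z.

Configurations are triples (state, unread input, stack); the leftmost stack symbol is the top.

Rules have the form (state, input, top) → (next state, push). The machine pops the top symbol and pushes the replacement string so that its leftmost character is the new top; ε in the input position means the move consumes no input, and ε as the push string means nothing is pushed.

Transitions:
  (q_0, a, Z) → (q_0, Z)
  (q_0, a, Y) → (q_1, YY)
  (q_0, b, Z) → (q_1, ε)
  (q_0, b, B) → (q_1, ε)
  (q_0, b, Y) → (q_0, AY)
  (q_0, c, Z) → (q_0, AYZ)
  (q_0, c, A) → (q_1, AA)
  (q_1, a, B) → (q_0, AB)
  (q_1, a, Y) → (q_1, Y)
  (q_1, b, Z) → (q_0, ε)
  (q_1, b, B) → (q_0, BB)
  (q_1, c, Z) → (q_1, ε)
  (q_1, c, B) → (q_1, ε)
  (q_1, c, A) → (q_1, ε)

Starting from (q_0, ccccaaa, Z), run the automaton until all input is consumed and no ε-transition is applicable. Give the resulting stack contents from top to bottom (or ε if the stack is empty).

(q_0, ccccaaa, Z)
  read c, top Z: go to q_0, push AYZ → (q_0, cccaaa, AYZ)
  read c, top A: go to q_1, push AA → (q_1, ccaaa, AAYZ)
  read c, top A: go to q_1, push ε → (q_1, caaa, AYZ)
  read c, top A: go to q_1, push ε → (q_1, aaa, YZ)
  read a, top Y: go to q_1, push Y → (q_1, aa, YZ)
  read a, top Y: go to q_1, push Y → (q_1, a, YZ)
  read a, top Y: go to q_1, push Y → (q_1, ε, YZ)
All input consumed in state q_1 with stack YZ.

YZ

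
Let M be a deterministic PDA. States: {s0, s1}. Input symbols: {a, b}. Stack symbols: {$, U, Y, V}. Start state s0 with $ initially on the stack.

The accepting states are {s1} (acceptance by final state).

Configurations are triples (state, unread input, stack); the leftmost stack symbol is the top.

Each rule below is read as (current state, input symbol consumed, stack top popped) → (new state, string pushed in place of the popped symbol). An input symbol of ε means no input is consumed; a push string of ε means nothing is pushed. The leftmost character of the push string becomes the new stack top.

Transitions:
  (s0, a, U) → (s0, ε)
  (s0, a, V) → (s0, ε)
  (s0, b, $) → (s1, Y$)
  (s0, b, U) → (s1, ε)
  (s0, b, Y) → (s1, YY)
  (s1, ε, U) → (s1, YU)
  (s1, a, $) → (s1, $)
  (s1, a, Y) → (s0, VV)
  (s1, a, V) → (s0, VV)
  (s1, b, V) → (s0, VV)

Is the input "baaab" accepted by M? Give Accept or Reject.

(s0, baaab, $)
  read b, top $: go to s1, push Y$ → (s1, aaab, Y$)
  read a, top Y: go to s0, push VV → (s0, aab, VV$)
  read a, top V: go to s0, push ε → (s0, ab, V$)
  read a, top V: go to s0, push ε → (s0, b, $)
  read b, top $: go to s1, push Y$ → (s1, ε, Y$)
All input consumed; state s1 ∈ F.

Accept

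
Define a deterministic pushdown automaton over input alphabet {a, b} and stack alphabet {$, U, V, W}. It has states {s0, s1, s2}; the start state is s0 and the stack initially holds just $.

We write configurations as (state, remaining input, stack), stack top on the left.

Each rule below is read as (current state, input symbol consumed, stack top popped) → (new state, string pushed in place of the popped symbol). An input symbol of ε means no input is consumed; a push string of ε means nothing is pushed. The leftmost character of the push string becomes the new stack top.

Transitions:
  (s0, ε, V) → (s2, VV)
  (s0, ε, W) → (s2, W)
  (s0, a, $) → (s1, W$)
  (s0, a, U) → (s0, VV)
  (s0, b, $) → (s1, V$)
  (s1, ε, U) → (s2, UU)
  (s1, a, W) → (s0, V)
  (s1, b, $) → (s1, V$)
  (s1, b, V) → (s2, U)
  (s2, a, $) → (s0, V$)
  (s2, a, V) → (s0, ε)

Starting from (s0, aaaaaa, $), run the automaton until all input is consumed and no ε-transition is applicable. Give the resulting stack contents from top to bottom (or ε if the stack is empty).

VV$

(s0, aaaaaa, $)
  read a, top $: go to s1, push W$ → (s1, aaaaa, W$)
  read a, top W: go to s0, push V → (s0, aaaa, V$)
  ε-move, top V: go to s2, push VV → (s2, aaaa, VV$)
  read a, top V: go to s0, push ε → (s0, aaa, V$)
  ε-move, top V: go to s2, push VV → (s2, aaa, VV$)
  read a, top V: go to s0, push ε → (s0, aa, V$)
  ε-move, top V: go to s2, push VV → (s2, aa, VV$)
  read a, top V: go to s0, push ε → (s0, a, V$)
  ε-move, top V: go to s2, push VV → (s2, a, VV$)
  read a, top V: go to s0, push ε → (s0, ε, V$)
  ε-move, top V: go to s2, push VV → (s2, ε, VV$)
All input consumed in state s2 with stack VV$.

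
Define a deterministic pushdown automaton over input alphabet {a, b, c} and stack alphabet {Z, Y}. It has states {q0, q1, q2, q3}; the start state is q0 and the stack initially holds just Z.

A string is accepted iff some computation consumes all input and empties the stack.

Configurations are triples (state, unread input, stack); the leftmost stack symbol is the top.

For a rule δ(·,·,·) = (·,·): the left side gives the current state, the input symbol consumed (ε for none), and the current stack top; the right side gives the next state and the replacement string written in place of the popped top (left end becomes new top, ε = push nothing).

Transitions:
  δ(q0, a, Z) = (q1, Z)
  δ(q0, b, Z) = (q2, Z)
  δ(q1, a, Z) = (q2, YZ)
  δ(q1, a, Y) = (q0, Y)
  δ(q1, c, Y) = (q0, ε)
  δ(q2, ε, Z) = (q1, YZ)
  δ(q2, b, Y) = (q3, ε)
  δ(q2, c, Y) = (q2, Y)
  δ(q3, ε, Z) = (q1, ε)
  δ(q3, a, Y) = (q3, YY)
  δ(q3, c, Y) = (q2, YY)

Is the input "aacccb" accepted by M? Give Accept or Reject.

(q0, aacccb, Z)
  read a, top Z: go to q1, push Z → (q1, acccb, Z)
  read a, top Z: go to q2, push YZ → (q2, cccb, YZ)
  read c, top Y: go to q2, push Y → (q2, ccb, YZ)
  read c, top Y: go to q2, push Y → (q2, cb, YZ)
  read c, top Y: go to q2, push Y → (q2, b, YZ)
  read b, top Y: go to q3, push ε → (q3, ε, Z)
  ε-move, top Z: go to q1, push ε → (q1, ε, ε)
All input consumed and the stack is empty.

Accept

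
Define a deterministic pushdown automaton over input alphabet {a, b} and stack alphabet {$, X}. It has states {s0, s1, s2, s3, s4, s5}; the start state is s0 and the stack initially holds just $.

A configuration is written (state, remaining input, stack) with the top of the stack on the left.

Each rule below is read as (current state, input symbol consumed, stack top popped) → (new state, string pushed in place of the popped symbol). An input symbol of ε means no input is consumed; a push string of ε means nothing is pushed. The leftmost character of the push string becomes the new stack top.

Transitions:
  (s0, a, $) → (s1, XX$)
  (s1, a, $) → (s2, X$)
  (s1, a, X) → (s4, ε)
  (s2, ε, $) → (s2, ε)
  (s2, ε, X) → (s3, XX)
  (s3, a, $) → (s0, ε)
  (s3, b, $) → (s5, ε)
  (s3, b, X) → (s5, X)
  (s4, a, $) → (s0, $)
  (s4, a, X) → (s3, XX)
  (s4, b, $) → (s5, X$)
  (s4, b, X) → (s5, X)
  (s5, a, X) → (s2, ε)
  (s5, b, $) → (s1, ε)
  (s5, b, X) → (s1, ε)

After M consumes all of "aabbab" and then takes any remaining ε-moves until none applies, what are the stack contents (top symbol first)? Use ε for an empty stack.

(s0, aabbab, $)
  read a, top $: go to s1, push XX$ → (s1, abbab, XX$)
  read a, top X: go to s4, push ε → (s4, bbab, X$)
  read b, top X: go to s5, push X → (s5, bab, X$)
  read b, top X: go to s1, push ε → (s1, ab, $)
  read a, top $: go to s2, push X$ → (s2, b, X$)
  ε-move, top X: go to s3, push XX → (s3, b, XX$)
  read b, top X: go to s5, push X → (s5, ε, XX$)
All input consumed in state s5 with stack XX$.

XX$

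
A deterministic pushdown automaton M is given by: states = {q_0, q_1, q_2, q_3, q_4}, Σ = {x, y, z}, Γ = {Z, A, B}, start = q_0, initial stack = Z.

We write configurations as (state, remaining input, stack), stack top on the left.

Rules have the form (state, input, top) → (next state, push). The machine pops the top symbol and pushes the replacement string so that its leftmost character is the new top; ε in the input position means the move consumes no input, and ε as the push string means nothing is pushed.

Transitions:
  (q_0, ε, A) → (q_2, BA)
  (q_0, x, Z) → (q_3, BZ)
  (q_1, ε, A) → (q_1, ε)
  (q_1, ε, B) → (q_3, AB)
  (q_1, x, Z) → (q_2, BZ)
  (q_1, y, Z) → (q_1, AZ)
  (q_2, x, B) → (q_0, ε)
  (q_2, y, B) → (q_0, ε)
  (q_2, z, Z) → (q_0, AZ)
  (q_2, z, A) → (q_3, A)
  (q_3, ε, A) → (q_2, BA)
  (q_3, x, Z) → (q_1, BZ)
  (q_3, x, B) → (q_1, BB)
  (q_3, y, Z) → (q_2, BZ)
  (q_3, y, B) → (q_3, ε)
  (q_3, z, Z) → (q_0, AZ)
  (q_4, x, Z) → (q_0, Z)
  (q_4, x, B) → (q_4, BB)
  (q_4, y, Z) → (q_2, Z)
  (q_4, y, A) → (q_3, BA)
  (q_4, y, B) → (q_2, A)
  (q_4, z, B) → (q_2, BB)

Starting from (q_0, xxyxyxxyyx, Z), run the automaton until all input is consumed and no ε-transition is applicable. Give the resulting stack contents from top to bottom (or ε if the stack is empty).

(q_0, xxyxyxxyyx, Z)
  read x, top Z: go to q_3, push BZ → (q_3, xyxyxxyyx, BZ)
  read x, top B: go to q_1, push BB → (q_1, yxyxxyyx, BBZ)
  ε-move, top B: go to q_3, push AB → (q_3, yxyxxyyx, ABBZ)
  ε-move, top A: go to q_2, push BA → (q_2, yxyxxyyx, BABBZ)
  read y, top B: go to q_0, push ε → (q_0, xyxxyyx, ABBZ)
  ε-move, top A: go to q_2, push BA → (q_2, xyxxyyx, BABBZ)
  read x, top B: go to q_0, push ε → (q_0, yxxyyx, ABBZ)
  ε-move, top A: go to q_2, push BA → (q_2, yxxyyx, BABBZ)
  read y, top B: go to q_0, push ε → (q_0, xxyyx, ABBZ)
  ε-move, top A: go to q_2, push BA → (q_2, xxyyx, BABBZ)
  read x, top B: go to q_0, push ε → (q_0, xyyx, ABBZ)
  ε-move, top A: go to q_2, push BA → (q_2, xyyx, BABBZ)
  read x, top B: go to q_0, push ε → (q_0, yyx, ABBZ)
  ε-move, top A: go to q_2, push BA → (q_2, yyx, BABBZ)
  read y, top B: go to q_0, push ε → (q_0, yx, ABBZ)
  ε-move, top A: go to q_2, push BA → (q_2, yx, BABBZ)
  read y, top B: go to q_0, push ε → (q_0, x, ABBZ)
  ε-move, top A: go to q_2, push BA → (q_2, x, BABBZ)
  read x, top B: go to q_0, push ε → (q_0, ε, ABBZ)
  ε-move, top A: go to q_2, push BA → (q_2, ε, BABBZ)
All input consumed in state q_2 with stack BABBZ.

BABBZ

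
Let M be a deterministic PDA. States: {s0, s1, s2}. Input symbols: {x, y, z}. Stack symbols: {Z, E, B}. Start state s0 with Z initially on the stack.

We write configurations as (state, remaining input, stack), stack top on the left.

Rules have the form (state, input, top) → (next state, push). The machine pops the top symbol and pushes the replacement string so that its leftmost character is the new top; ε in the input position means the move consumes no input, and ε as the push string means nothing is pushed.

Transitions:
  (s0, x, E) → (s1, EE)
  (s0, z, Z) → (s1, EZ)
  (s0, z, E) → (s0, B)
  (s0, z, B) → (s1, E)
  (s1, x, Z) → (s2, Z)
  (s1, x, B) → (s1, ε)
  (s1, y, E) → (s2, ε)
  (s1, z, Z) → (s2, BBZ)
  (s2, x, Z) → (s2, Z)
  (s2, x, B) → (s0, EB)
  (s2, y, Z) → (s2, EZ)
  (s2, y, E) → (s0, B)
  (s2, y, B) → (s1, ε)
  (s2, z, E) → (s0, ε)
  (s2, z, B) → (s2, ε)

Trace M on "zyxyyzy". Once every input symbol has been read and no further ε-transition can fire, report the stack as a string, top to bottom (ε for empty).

(s0, zyxyyzy, Z)
  read z, top Z: go to s1, push EZ → (s1, yxyyzy, EZ)
  read y, top E: go to s2, push ε → (s2, xyyzy, Z)
  read x, top Z: go to s2, push Z → (s2, yyzy, Z)
  read y, top Z: go to s2, push EZ → (s2, yzy, EZ)
  read y, top E: go to s0, push B → (s0, zy, BZ)
  read z, top B: go to s1, push E → (s1, y, EZ)
  read y, top E: go to s2, push ε → (s2, ε, Z)
All input consumed in state s2 with stack Z.

Z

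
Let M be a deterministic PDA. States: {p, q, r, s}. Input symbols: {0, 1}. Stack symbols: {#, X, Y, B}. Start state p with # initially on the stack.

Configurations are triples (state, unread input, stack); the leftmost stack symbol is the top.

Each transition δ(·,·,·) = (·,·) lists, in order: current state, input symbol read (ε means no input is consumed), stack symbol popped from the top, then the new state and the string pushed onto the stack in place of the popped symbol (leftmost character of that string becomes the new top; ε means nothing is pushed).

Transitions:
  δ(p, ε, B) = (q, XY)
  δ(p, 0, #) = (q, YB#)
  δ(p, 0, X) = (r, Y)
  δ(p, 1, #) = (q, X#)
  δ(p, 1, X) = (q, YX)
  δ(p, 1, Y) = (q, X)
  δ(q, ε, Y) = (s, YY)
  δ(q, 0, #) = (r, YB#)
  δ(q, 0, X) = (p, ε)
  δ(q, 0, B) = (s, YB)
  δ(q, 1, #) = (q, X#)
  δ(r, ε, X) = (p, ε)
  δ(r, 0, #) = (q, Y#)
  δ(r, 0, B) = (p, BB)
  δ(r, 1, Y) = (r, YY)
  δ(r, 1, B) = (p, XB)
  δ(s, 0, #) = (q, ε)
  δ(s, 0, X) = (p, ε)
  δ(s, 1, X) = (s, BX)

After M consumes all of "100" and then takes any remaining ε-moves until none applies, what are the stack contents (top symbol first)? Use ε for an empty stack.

(p, 100, #)
  read 1, top #: go to q, push X# → (q, 00, X#)
  read 0, top X: go to p, push ε → (p, 0, #)
  read 0, top #: go to q, push YB# → (q, ε, YB#)
  ε-move, top Y: go to s, push YY → (s, ε, YYB#)
All input consumed in state s with stack YYB#.

YYB#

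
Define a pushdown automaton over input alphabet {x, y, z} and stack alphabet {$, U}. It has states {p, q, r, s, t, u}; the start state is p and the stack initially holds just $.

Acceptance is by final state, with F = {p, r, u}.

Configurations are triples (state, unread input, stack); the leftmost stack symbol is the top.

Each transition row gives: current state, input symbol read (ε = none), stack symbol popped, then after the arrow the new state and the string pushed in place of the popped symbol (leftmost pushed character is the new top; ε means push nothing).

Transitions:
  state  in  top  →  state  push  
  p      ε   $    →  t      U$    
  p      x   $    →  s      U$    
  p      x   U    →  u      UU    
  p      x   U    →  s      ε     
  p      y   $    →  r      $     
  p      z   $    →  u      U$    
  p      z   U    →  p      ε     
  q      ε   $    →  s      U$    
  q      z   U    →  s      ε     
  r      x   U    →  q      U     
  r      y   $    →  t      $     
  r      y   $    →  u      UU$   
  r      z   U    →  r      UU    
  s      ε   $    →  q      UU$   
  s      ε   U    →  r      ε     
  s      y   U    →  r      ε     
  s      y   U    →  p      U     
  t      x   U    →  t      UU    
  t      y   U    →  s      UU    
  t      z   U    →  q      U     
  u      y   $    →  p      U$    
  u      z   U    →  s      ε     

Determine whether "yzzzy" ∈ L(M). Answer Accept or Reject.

No computation consumes all input and reaches a final state.

Reject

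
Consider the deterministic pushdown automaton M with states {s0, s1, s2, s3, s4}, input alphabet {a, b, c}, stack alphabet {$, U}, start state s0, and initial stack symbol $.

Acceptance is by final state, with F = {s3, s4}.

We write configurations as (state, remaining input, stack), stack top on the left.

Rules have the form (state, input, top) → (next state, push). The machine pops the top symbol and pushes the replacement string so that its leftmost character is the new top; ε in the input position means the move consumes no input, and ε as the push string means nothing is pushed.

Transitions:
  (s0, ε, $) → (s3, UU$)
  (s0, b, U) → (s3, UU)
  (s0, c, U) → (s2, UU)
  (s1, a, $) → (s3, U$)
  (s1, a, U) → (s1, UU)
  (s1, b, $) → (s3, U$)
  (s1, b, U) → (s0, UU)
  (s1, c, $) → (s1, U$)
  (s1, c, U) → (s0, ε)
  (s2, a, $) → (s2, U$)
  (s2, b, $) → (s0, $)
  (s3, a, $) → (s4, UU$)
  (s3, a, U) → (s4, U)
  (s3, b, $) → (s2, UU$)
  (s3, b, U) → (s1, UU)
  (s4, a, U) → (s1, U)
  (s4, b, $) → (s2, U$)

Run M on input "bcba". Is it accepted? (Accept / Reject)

Accept

(s0, bcba, $)
  ε-move, top $: go to s3, push UU$ → (s3, bcba, UU$)
  read b, top U: go to s1, push UU → (s1, cba, UUU$)
  read c, top U: go to s0, push ε → (s0, ba, UU$)
  read b, top U: go to s3, push UU → (s3, a, UUU$)
  read a, top U: go to s4, push U → (s4, ε, UUU$)
All input consumed; state s4 ∈ F.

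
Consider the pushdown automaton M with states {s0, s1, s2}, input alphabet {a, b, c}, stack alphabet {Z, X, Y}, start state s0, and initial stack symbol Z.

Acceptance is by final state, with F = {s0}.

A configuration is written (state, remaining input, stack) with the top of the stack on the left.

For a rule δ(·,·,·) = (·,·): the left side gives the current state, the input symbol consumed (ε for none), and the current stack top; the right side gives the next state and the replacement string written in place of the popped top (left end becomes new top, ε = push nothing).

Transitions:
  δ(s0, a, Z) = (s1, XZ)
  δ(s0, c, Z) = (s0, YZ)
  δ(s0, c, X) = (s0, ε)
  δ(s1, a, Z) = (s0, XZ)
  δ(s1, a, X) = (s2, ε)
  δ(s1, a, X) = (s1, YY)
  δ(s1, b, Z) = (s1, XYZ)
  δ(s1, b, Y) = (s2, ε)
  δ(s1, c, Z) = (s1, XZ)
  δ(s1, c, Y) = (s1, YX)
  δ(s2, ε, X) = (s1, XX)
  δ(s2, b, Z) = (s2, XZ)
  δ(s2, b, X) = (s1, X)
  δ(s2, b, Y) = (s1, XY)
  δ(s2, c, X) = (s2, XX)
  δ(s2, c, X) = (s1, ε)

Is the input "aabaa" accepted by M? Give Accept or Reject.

No computation consumes all input and reaches a final state.

Reject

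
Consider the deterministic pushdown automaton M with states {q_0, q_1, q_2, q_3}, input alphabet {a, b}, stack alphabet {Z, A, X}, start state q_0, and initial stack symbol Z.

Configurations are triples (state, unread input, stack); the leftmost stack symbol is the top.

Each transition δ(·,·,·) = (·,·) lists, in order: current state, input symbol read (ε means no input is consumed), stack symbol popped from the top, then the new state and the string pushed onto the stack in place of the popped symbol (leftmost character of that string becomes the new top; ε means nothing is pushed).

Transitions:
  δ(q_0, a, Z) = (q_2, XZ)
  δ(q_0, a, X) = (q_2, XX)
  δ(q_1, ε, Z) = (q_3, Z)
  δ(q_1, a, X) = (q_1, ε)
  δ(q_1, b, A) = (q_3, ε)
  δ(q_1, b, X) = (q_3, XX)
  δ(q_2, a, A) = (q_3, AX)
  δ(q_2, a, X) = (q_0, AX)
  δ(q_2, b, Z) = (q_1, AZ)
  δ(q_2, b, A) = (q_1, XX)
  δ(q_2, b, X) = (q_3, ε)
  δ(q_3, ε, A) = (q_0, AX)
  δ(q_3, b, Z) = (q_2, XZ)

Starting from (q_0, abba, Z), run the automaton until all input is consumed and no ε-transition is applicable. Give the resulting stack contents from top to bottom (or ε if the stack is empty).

(q_0, abba, Z) ⊢ (q_2, bba, XZ) ⊢ (q_3, ba, Z) ⊢ (q_2, a, XZ) ⊢ (q_0, ε, AXZ)
All input consumed in state q_0 with stack AXZ.

AXZ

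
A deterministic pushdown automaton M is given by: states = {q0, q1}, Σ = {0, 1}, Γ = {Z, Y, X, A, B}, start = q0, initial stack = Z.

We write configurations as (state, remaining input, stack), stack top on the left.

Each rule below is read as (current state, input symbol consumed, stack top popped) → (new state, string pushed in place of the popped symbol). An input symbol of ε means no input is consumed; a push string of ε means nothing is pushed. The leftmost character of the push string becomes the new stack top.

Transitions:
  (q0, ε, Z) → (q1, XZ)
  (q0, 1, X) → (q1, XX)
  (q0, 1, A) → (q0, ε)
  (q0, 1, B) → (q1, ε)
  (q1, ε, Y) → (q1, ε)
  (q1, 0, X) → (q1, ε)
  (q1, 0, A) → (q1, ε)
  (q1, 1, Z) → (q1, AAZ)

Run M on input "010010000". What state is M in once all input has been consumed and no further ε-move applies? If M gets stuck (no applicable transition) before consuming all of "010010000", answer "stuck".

(q0, 010010000, Z)
  ε-move, top Z: go to q1, push XZ → (q1, 010010000, XZ)
  read 0, top X: go to q1, push ε → (q1, 10010000, Z)
  read 1, top Z: go to q1, push AAZ → (q1, 0010000, AAZ)
  read 0, top A: go to q1, push ε → (q1, 010000, AZ)
  read 0, top A: go to q1, push ε → (q1, 10000, Z)
  read 1, top Z: go to q1, push AAZ → (q1, 0000, AAZ)
  read 0, top A: go to q1, push ε → (q1, 000, AZ)
  read 0, top A: go to q1, push ε → (q1, 00, Z)
No transition for (q1, 0, top Z); M blocks with input 00 remaining.

stuck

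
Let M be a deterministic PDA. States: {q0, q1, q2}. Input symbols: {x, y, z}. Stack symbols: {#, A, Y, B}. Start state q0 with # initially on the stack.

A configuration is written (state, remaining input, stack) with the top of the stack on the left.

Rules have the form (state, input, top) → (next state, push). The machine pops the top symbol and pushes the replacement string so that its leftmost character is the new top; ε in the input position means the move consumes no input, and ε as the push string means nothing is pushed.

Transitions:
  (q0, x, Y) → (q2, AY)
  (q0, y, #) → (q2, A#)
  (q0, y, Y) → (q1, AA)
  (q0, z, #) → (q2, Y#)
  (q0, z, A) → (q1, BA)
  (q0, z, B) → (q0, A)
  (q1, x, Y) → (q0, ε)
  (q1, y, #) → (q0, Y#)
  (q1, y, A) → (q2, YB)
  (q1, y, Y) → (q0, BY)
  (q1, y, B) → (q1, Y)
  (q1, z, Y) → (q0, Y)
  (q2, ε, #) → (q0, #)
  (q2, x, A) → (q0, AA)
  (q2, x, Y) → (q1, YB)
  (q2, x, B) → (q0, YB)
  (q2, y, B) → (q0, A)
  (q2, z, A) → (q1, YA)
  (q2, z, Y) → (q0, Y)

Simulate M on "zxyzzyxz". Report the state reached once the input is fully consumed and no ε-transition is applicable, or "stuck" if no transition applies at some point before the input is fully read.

q1

(q0, zxyzzyxz, #)
  read z, top #: go to q2, push Y# → (q2, xyzzyxz, Y#)
  read x, top Y: go to q1, push YB → (q1, yzzyxz, YB#)
  read y, top Y: go to q0, push BY → (q0, zzyxz, BYB#)
  read z, top B: go to q0, push A → (q0, zyxz, AYB#)
  read z, top A: go to q1, push BA → (q1, yxz, BAYB#)
  read y, top B: go to q1, push Y → (q1, xz, YAYB#)
  read x, top Y: go to q0, push ε → (q0, z, AYB#)
  read z, top A: go to q1, push BA → (q1, ε, BAYB#)
All input consumed; M is in state q1.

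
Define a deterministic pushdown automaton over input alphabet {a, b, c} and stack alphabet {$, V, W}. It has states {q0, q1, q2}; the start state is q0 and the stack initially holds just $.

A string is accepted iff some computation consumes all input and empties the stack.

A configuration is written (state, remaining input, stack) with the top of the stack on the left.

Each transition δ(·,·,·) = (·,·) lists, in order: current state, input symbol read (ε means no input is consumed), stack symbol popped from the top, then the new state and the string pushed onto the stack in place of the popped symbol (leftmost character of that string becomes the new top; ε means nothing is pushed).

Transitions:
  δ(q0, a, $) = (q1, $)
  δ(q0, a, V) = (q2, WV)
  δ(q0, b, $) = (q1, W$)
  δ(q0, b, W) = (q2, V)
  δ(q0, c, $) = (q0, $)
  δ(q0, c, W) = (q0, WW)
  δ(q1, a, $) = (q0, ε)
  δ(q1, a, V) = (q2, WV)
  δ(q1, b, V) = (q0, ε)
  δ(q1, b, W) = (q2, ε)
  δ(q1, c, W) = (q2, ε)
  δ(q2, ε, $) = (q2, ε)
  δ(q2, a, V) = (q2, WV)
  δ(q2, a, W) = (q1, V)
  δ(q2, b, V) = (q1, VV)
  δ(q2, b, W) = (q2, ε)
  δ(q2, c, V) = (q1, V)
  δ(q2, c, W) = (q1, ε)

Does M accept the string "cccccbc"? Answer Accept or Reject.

Accept

(q0, cccccbc, $) ⊢ (q0, ccccbc, $) ⊢ (q0, cccbc, $) ⊢ (q0, ccbc, $) ⊢ (q0, cbc, $) ⊢ (q0, bc, $) ⊢ (q1, c, W$) ⊢ (q2, ε, $) ⊢ (q2, ε, ε)
All input consumed and the stack is empty.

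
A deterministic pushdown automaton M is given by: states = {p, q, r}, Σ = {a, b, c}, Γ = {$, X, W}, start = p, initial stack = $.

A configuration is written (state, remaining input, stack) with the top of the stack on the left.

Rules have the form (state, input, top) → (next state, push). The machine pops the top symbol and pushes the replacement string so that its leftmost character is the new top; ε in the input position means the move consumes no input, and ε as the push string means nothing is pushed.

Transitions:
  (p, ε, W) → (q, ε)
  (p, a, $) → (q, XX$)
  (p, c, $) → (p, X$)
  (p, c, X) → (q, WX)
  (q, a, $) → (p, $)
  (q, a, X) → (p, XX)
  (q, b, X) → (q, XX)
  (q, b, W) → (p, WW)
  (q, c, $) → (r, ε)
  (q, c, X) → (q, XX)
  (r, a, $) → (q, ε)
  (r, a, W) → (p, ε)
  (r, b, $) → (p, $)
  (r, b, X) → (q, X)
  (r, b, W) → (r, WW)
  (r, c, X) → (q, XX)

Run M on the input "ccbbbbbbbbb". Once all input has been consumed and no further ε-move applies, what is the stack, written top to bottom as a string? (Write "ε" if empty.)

(p, ccbbbbbbbbb, $) ⊢ (p, cbbbbbbbbb, X$) ⊢ (q, bbbbbbbbb, WX$) ⊢ (p, bbbbbbbb, WWX$) ⊢ (q, bbbbbbbb, WX$) ⊢ (p, bbbbbbb, WWX$) ⊢ (q, bbbbbbb, WX$) ⊢ (p, bbbbbb, WWX$) ⊢ (q, bbbbbb, WX$) ⊢ (p, bbbbb, WWX$) ⊢ (q, bbbbb, WX$) ⊢ (p, bbbb, WWX$) ⊢ (q, bbbb, WX$) ⊢ (p, bbb, WWX$) ⊢ (q, bbb, WX$) ⊢ (p, bb, WWX$) ⊢ (q, bb, WX$) ⊢ (p, b, WWX$) ⊢ (q, b, WX$) ⊢ (p, ε, WWX$) ⊢ (q, ε, WX$)
All input consumed in state q with stack WX$.

WX$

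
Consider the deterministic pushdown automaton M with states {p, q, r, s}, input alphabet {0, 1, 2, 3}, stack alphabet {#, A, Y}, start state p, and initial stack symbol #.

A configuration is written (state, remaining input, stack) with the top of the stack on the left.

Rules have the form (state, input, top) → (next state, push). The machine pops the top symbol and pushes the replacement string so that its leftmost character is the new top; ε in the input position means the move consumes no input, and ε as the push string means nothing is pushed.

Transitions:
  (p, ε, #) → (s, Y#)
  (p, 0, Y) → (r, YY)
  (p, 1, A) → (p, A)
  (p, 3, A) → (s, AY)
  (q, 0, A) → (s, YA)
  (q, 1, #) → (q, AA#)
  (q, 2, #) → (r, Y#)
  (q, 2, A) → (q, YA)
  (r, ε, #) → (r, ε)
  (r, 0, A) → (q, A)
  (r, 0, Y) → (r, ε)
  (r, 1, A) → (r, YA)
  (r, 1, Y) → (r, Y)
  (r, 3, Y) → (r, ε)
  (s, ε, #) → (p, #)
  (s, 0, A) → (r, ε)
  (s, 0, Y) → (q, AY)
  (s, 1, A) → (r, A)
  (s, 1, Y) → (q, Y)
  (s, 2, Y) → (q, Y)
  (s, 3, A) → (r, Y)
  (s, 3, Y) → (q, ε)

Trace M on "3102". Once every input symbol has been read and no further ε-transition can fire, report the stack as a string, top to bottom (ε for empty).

(p, 3102, #) ⊢ (s, 3102, Y#) ⊢ (q, 102, #) ⊢ (q, 02, AA#) ⊢ (s, 2, YAA#) ⊢ (q, ε, YAA#)
All input consumed in state q with stack YAA#.

YAA#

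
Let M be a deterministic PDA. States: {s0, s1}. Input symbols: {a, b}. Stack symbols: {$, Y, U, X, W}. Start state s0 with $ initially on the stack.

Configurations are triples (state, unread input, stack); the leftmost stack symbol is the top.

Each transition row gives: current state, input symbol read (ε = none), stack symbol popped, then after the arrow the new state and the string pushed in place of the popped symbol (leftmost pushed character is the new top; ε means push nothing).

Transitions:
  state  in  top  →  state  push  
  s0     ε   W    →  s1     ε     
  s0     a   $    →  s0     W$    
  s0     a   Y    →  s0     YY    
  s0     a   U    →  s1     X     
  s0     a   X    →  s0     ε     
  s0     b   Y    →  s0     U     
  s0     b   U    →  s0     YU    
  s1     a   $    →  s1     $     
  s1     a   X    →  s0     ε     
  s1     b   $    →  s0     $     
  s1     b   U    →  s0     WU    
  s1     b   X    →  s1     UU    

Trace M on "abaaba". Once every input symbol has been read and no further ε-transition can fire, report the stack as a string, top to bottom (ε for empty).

(s0, abaaba, $) ⊢ (s0, baaba, W$) ⊢ (s1, baaba, $) ⊢ (s0, aaba, $) ⊢ (s0, aba, W$) ⊢ (s1, aba, $) ⊢ (s1, ba, $) ⊢ (s0, a, $) ⊢ (s0, ε, W$) ⊢ (s1, ε, $)
All input consumed in state s1 with stack $.

$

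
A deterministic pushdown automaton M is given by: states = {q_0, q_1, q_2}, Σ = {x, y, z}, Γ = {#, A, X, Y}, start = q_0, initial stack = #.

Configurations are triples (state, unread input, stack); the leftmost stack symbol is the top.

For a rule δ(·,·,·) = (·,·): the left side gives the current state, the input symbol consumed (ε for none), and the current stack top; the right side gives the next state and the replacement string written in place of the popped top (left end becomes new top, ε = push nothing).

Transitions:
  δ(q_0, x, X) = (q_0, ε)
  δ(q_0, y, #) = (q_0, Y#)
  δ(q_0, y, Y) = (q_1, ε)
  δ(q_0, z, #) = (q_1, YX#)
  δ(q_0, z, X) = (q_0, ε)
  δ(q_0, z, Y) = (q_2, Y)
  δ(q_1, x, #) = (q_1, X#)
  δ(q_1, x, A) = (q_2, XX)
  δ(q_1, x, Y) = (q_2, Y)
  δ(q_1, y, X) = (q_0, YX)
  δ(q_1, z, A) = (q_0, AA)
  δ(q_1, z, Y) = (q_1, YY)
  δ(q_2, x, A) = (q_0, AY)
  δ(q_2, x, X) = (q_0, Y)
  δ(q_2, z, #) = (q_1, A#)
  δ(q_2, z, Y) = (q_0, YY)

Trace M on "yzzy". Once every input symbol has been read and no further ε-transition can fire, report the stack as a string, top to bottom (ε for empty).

(q_0, yzzy, #)
  read y, top #: go to q_0, push Y# → (q_0, zzy, Y#)
  read z, top Y: go to q_2, push Y → (q_2, zy, Y#)
  read z, top Y: go to q_0, push YY → (q_0, y, YY#)
  read y, top Y: go to q_1, push ε → (q_1, ε, Y#)
All input consumed in state q_1 with stack Y#.

Y#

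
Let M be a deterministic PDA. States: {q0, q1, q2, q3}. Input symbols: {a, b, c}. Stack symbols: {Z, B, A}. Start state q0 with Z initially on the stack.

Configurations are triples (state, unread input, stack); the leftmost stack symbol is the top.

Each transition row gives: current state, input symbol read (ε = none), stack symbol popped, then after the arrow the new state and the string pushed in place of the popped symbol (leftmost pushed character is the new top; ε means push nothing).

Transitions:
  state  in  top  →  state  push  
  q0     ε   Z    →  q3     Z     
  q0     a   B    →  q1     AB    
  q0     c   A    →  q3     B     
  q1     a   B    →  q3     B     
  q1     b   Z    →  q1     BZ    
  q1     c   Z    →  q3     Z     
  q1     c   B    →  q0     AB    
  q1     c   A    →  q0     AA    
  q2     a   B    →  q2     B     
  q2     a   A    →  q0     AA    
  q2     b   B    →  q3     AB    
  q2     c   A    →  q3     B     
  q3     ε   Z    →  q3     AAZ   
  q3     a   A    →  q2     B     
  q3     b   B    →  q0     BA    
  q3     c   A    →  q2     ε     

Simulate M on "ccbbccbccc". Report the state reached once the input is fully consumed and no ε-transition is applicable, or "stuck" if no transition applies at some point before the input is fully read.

stuck

(q0, ccbbccbccc, Z) ⊢ (q3, ccbbccbccc, Z) ⊢ (q3, ccbbccbccc, AAZ) ⊢ (q2, cbbccbccc, AZ) ⊢ (q3, bbccbccc, BZ) ⊢ (q0, bccbccc, BAZ)
No transition for (q0, b, top B); M blocks with input bccbccc remaining.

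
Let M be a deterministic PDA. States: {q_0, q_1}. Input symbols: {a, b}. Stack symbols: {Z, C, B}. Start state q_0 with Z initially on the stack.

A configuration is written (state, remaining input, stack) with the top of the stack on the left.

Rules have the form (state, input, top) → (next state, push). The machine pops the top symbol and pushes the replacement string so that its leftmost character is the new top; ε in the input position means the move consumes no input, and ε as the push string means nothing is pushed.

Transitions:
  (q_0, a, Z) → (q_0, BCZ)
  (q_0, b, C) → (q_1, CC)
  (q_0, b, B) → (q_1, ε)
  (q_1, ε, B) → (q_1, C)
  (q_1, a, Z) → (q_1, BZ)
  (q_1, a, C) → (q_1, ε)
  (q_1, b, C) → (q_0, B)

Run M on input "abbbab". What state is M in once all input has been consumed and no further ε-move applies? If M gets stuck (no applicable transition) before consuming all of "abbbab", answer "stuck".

(q_0, abbbab, Z)
  read a, top Z: go to q_0, push BCZ → (q_0, bbbab, BCZ)
  read b, top B: go to q_1, push ε → (q_1, bbab, CZ)
  read b, top C: go to q_0, push B → (q_0, bab, BZ)
  read b, top B: go to q_1, push ε → (q_1, ab, Z)
  read a, top Z: go to q_1, push BZ → (q_1, b, BZ)
  ε-move, top B: go to q_1, push C → (q_1, b, CZ)
  read b, top C: go to q_0, push B → (q_0, ε, BZ)
All input consumed; M is in state q_0.

q_0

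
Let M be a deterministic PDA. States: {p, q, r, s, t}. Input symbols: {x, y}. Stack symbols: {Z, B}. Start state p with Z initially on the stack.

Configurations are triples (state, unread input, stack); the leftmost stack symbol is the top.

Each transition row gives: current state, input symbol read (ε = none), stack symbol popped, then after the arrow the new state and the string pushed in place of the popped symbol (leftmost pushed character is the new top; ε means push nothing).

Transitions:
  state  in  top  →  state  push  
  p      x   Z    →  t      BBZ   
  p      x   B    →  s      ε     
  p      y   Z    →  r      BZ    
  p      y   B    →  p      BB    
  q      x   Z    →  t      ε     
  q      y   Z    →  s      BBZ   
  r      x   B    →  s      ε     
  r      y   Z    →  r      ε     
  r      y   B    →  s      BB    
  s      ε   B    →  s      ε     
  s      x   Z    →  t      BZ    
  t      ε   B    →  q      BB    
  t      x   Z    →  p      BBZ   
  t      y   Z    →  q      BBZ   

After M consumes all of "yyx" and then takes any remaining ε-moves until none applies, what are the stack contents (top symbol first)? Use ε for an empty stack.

BBZ

(p, yyx, Z)
  read y, top Z: go to r, push BZ → (r, yx, BZ)
  read y, top B: go to s, push BB → (s, x, BBZ)
  ε-move, top B: go to s, push ε → (s, x, BZ)
  ε-move, top B: go to s, push ε → (s, x, Z)
  read x, top Z: go to t, push BZ → (t, ε, BZ)
  ε-move, top B: go to q, push BB → (q, ε, BBZ)
All input consumed in state q with stack BBZ.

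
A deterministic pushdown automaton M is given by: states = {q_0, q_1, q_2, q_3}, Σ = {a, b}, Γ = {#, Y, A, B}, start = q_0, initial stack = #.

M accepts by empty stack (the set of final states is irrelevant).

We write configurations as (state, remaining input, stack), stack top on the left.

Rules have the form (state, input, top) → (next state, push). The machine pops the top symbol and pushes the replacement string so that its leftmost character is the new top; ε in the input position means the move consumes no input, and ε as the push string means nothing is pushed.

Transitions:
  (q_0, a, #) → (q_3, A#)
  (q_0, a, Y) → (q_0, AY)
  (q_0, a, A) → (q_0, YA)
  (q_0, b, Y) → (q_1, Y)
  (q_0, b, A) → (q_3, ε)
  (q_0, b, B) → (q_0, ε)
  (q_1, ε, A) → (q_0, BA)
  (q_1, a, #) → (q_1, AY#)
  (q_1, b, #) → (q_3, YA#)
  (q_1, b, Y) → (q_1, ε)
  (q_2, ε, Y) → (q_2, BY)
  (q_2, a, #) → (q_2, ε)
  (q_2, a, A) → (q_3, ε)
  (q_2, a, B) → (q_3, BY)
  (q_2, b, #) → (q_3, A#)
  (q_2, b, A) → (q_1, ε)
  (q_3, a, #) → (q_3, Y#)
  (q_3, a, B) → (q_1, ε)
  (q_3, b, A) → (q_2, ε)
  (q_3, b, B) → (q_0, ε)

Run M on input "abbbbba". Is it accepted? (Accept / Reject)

Accept

(q_0, abbbbba, #)
  read a, top #: go to q_3, push A# → (q_3, bbbbba, A#)
  read b, top A: go to q_2, push ε → (q_2, bbbba, #)
  read b, top #: go to q_3, push A# → (q_3, bbba, A#)
  read b, top A: go to q_2, push ε → (q_2, bba, #)
  read b, top #: go to q_3, push A# → (q_3, ba, A#)
  read b, top A: go to q_2, push ε → (q_2, a, #)
  read a, top #: go to q_2, push ε → (q_2, ε, ε)
All input consumed and the stack is empty.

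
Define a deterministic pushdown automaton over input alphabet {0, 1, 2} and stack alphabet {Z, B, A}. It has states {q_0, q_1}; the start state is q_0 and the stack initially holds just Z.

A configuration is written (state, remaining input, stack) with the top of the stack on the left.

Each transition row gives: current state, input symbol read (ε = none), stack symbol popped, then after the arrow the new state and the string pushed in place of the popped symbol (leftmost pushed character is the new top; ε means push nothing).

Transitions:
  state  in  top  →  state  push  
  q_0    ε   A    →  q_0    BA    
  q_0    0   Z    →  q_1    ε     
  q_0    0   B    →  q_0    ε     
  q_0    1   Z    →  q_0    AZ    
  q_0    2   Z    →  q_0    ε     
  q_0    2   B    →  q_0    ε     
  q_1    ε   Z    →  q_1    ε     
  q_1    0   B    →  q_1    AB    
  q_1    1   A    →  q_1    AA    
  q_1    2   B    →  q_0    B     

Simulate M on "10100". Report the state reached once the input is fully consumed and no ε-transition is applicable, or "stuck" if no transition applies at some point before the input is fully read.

(q_0, 10100, Z) ⊢ (q_0, 0100, AZ) ⊢ (q_0, 0100, BAZ) ⊢ (q_0, 100, AZ) ⊢ (q_0, 100, BAZ)
No transition for (q_0, 1, top B); M blocks with input 100 remaining.

stuck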